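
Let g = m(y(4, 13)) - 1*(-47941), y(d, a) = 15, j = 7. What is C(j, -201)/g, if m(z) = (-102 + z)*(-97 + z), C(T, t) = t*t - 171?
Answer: 8046/11015 ≈ 0.73046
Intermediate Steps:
C(T, t) = -171 + t² (C(T, t) = t² - 171 = -171 + t²)
g = 55075 (g = (9894 + 15² - 199*15) - 1*(-47941) = (9894 + 225 - 2985) + 47941 = 7134 + 47941 = 55075)
C(j, -201)/g = (-171 + (-201)²)/55075 = (-171 + 40401)*(1/55075) = 40230*(1/55075) = 8046/11015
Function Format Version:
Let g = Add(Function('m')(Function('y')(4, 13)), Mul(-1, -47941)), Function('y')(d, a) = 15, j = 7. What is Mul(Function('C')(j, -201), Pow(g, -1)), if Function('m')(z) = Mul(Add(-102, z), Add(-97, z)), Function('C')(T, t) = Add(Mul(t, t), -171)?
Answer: Rational(8046, 11015) ≈ 0.73046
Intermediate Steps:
Function('C')(T, t) = Add(-171, Pow(t, 2)) (Function('C')(T, t) = Add(Pow(t, 2), -171) = Add(-171, Pow(t, 2)))
g = 55075 (g = Add(Add(9894, Pow(15, 2), Mul(-199, 15)), Mul(-1, -47941)) = Add(Add(9894, 225, -2985), 47941) = Add(7134, 47941) = 55075)
Mul(Function('C')(j, -201), Pow(g, -1)) = Mul(Add(-171, Pow(-201, 2)), Pow(55075, -1)) = Mul(Add(-171, 40401), Rational(1, 55075)) = Mul(40230, Rational(1, 55075)) = Rational(8046, 11015)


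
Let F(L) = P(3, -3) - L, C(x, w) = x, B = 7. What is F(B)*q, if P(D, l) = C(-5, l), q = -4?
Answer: 48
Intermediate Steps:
P(D, l) = -5
F(L) = -5 - L
F(B)*q = (-5 - 1*7)*(-4) = (-5 - 7)*(-4) = -12*(-4) = 48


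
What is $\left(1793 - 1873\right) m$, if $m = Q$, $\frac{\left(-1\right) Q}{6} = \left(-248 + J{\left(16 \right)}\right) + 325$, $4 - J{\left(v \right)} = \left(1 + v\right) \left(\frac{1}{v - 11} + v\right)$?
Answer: $-93312$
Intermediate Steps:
$J{\left(v \right)} = 4 - \left(1 + v\right) \left(v + \frac{1}{-11 + v}\right)$ ($J{\left(v \right)} = 4 - \left(1 + v\right) \left(\frac{1}{v - 11} + v\right) = 4 - \left(1 + v\right) \left(\frac{1}{-11 + v} + v\right) = 4 - \left(1 + v\right) \left(v + \frac{1}{-11 + v}\right)$)
$Q = \frac{5832}{5}$ ($Q = - 6 \left(\left(-248 + \frac{-45 - 16^{3} + 10 \cdot 16^{2} + 14 \cdot 16}{-11 + 16}\right) + 325\right) = - 6 \left(\left(-248 + \frac{-45 - 4096 + 10 \cdot 256 + 224}{5}\right) + 325\right) = - 6 \left(\left(-248 + \frac{-45 - 4096 + 2560 + 224}{5}\right) + 325\right) = - 6 \left(\left(-248 + \frac{1}{5} \left(-1357\right)\right) + 325\right) = - 6 \left(\left(-248 - \frac{1357}{5}\right) + 325\right) = - 6 \left(- \frac{2597}{5} + 325\right) = \left(-6\right) \left(- \frac{972}{5}\right) = \frac{5832}{5} \approx 1166.4$)
$m = \frac{5832}{5} \approx 1166.4$
$\left(1793 - 1873\right) m = \left(1793 - 1873\right) \frac{5832}{5} = \left(-80\right) \frac{5832}{5} = -93312$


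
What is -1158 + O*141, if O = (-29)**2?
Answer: 117423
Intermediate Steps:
O = 841
-1158 + O*141 = -1158 + 841*141 = -1158 + 118581 = 117423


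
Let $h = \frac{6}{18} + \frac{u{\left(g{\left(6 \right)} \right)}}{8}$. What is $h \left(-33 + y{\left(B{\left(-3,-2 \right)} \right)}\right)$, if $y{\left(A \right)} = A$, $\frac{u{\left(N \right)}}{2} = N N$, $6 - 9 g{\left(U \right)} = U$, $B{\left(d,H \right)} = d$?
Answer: $-12$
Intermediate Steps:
$g{\left(U \right)} = \frac{2}{3} - \frac{U}{9}$
$u{\left(N \right)} = 2 N^{2}$ ($u{\left(N \right)} = 2 N N = 2 N^{2}$)
$h = \frac{1}{3}$ ($h = \frac{6}{18} + \frac{2 \left(\frac{2}{3} - \frac{2}{3}\right)^{2}}{8} = 6 \cdot \frac{1}{18} + 2 \left(\frac{2}{3} - \frac{2}{3}\right)^{2} \cdot \frac{1}{8} = \frac{1}{3} + 2 \cdot 0^{2} \cdot \frac{1}{8} = \frac{1}{3} + 2 \cdot 0 \cdot \frac{1}{8} = \frac{1}{3} + 0 \cdot \frac{1}{8} = \frac{1}{3} + 0 = \frac{1}{3} \approx 0.33333$)
$h \left(-33 + y{\left(B{\left(-3,-2 \right)} \right)}\right) = \frac{-33 - 3}{3} = \frac{1}{3} \left(-36\right) = -12$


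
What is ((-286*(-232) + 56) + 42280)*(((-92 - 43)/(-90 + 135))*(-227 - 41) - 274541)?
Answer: -29751927056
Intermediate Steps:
((-286*(-232) + 56) + 42280)*(((-92 - 43)/(-90 + 135))*(-227 - 41) - 274541) = ((66352 + 56) + 42280)*(-135/45*(-268) - 274541) = (66408 + 42280)*(-135*1/45*(-268) - 274541) = 108688*(-3*(-268) - 274541) = 108688*(804 - 274541) = 108688*(-273737) = -29751927056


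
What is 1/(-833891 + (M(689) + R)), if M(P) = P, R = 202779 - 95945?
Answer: -1/726368 ≈ -1.3767e-6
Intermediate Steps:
R = 106834
1/(-833891 + (M(689) + R)) = 1/(-833891 + (689 + 106834)) = 1/(-833891 + 107523) = 1/(-726368) = -1/726368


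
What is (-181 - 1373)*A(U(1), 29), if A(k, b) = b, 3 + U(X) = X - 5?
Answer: -45066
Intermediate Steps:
U(X) = -8 + X (U(X) = -3 + (X - 5) = -3 + (-5 + X) = -8 + X)
(-181 - 1373)*A(U(1), 29) = (-181 - 1373)*29 = -1554*29 = -45066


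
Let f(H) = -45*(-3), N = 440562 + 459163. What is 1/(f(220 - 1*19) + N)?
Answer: 1/899860 ≈ 1.1113e-6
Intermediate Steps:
N = 899725
f(H) = 135
1/(f(220 - 1*19) + N) = 1/(135 + 899725) = 1/899860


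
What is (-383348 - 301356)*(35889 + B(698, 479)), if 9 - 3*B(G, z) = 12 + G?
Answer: -73240048064/3 ≈ -2.4413e+10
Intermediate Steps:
B(G, z) = -1 - G/3 (B(G, z) = 3 - (12 + G)/3 = 3 + (-4 - G/3) = -1 - G/3)
(-383348 - 301356)*(35889 + B(698, 479)) = (-383348 - 301356)*(35889 + (-1 - ⅓*698)) = -684704*(35889 + (-1 - 698/3)) = -684704*(35889 - 701/3) = -684704*106966/3 = -73240048064/3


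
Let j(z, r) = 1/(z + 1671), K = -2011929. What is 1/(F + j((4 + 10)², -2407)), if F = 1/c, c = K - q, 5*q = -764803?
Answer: 17353470014/9285507 ≈ 1868.9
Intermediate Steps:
q = -764803/5 (q = (⅕)*(-764803) = -764803/5 ≈ -1.5296e+5)
c = -9294842/5 (c = -2011929 - 1*(-764803/5) = -2011929 + 764803/5 = -9294842/5 ≈ -1.8590e+6)
F = -5/9294842 (F = 1/(-9294842/5) = -5/9294842 ≈ -5.3793e-7)
j(z, r) = 1/(1671 + z)
1/(F + j((4 + 10)², -2407)) = 1/(-5/9294842 + 1/(1671 + (4 + 10)²)) = 1/(-5/9294842 + 1/(1671 + 14²)) = 1/(-5/9294842 + 1/(1671 + 196)) = 1/(-5/9294842 + 1/1867) = 1/(9285507/17353470014) = 17353470014/9285507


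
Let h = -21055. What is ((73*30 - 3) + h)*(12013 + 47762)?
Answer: -1127834700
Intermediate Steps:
((73*30 - 3) + h)*(12013 + 47762) = ((73*30 - 3) - 21055)*(12013 + 47762) = ((2190 - 3) - 21055)*59775 = (2187 - 21055)*59775 = -18868*59775 = -1127834700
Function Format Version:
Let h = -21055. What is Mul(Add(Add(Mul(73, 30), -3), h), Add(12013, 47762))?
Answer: -1127834700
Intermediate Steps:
Mul(Add(Add(Mul(73, 30), -3), h), Add(12013, 47762)) = Mul(Add(Add(Mul(73, 30), -3), -21055), Add(12013, 47762)) = Mul(Add(Add(2190, -3), -21055), 59775) = Mul(Add(2187, -21055), 59775) = Mul(-18868, 59775) = -1127834700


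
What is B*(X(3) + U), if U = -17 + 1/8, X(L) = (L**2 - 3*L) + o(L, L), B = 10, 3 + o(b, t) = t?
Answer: -675/4 ≈ -168.75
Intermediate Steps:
o(b, t) = -3 + t
X(L) = -3 + L**2 - 2*L (X(L) = (L**2 - 3*L) + (-3 + L) = -3 + L**2 - 2*L)
U = -135/8 (U = -17 + 1/8 = -135/8 ≈ -16.875)
B*(X(3) + U) = 10*((-3 + 3**2 - 2*3) - 135/8) = 10*((-3 + 9 - 6) - 135/8) = 10*(0 - 135/8) = 10*(-135/8) = -675/4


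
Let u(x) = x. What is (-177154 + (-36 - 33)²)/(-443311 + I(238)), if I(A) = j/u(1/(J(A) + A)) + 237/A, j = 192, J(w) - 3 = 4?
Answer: 41029534/94312261 ≈ 0.43504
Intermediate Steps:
J(w) = 7 (J(w) = 3 + 4 = 7)
I(A) = 1344 + 192*A + 237/A (I(A) = 192/(1/(7 + A)) + 237/A = 192*(7 + A) + 237/A = (1344 + 192*A) + 237/A = 1344 + 192*A + 237/A)
(-177154 + (-36 - 33)²)/(-443311 + I(238)) = (-177154 + (-36 - 33)²)/(-443311 + (1344 + 192*238 + 237/238)) = (-177154 + (-69)²)/(-443311 + (1344 + 45696 + 237*(1/238))) = (-177154 + 4761)/(-443311 + (1344 + 45696 + 237/238)) = -172393/(-443311 + 11195757/238) = -172393/(-94312261/238) = -172393*(-238/94312261) = 41029534/94312261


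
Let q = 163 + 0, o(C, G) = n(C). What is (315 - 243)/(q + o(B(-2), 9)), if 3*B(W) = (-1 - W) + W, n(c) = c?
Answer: 27/61 ≈ 0.44262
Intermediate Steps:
B(W) = -1/3 (B(W) = ((-1 - W) + W)/3 = (1/3)*(-1) = -1/3)
o(C, G) = C
q = 163
(315 - 243)/(q + o(B(-2), 9)) = (315 - 243)/(163 - 1/3) = 72/(488/3) = 72*(3/488) = 27/61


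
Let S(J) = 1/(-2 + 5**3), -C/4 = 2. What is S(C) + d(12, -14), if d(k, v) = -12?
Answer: -1475/123 ≈ -11.992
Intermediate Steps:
C = -8 (C = -4*2 = -8)
S(J) = 1/123 (S(J) = 1/(-2 + 125) = 1/123)
S(C) + d(12, -14) = 1/123 - 12 = -1475/123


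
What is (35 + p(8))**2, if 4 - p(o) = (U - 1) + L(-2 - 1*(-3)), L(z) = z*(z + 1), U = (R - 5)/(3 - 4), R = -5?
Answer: 784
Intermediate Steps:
U = 10 (U = (-5 - 5)/(3 - 4) = -10/(-1) = -10*(-1) = 10)
L(z) = z*(1 + z)
p(o) = -7 (p(o) = 4 - ((10 - 1) + (-2 - 1*(-3))*(1 + (-2 - 1*(-3)))) = 4 - (9 + (-2 + 3)*(1 + (-2 + 3))) = 4 - (9 + 1*(1 + 1)) = 4 - (9 + 1*2) = 4 - (9 + 2) = 4 - 1*11 = 4 - 11 = -7)
(35 + p(8))**2 = (35 - 7)**2 = 28**2 = 784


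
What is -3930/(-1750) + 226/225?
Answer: 5119/1575 ≈ 3.2502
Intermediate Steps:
-3930/(-1750) + 226/225 = -3930*(-1/1750) + 226*(1/225) = 393/175 + 226/225 = 5119/1575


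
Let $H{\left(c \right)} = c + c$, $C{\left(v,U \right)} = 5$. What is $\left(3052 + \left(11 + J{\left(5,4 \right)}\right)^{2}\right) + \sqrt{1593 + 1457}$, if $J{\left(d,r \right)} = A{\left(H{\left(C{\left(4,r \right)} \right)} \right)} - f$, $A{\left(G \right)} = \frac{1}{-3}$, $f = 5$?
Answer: $\frac{27757}{9} + 5 \sqrt{122} \approx 3139.3$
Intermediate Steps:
$H{\left(c \right)} = 2 c$
$A{\left(G \right)} = - \frac{1}{3}$
$J{\left(d,r \right)} = - \frac{16}{3}$ ($J{\left(d,r \right)} = - \frac{1}{3} - 5 = - \frac{16}{3}$)
$\left(3052 + \left(11 + J{\left(5,4 \right)}\right)^{2}\right) + \sqrt{1593 + 1457} = \left(3052 + \left(11 - \frac{16}{3}\right)^{2}\right) + \sqrt{1593 + 1457} = \left(3052 + \left(\frac{17}{3}\right)^{2}\right) + \sqrt{3050} = \left(3052 + \frac{289}{9}\right) + 5 \sqrt{122} = \frac{27757}{9} + 5 \sqrt{122}$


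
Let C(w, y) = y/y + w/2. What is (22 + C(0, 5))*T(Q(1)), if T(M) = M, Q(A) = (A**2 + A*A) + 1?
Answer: 69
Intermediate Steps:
C(w, y) = 1 + w/2 (C(w, y) = 1 + w*(1/2) = 1 + w/2)
Q(A) = 1 + 2*A**2 (Q(A) = (A**2 + A**2) + 1 = 2*A**2 + 1 = 1 + 2*A**2)
(22 + C(0, 5))*T(Q(1)) = (22 + (1 + (1/2)*0))*(1 + 2*1**2) = (22 + (1 + 0))*(1 + 2*1) = (22 + 1)*(1 + 2) = 23*3 = 69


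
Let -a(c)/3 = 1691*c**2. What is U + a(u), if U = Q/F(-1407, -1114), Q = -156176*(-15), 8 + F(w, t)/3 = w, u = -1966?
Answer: -5549046153980/283 ≈ -1.9608e+10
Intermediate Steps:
F(w, t) = -24 + 3*w
Q = 2342640
a(c) = -5073*c**2
U = -156176/283 (U = 2342640/(-24 + 3*(-1407)) = 2342640/(-24 - 4221) = 2342640/(-4245) = 2342640*(-1/4245) = -156176/283 ≈ -551.86)
U + a(u) = -156176/283 - 5073*(-1966)**2 = -156176/283 - 5073*3865156 = -156176/283 - 19607936388 = -5549046153980/283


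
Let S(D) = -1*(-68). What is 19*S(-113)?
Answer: 1292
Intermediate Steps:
S(D) = 68
19*S(-113) = 19*68 = 1292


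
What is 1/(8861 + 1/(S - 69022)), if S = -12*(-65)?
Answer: 68242/604692361 ≈ 0.00011285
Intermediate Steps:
S = 780
1/(8861 + 1/(S - 69022)) = 1/(8861 + 1/(780 - 69022)) = 1/(8861 + 1/(-68242)) = 1/(8861 - 1/68242) = 1/(604692361/68242) = 68242/604692361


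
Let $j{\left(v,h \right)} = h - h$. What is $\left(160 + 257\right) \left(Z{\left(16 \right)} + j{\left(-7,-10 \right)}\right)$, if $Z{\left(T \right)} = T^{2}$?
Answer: $106752$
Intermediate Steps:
$j{\left(v,h \right)} = 0$
$\left(160 + 257\right) \left(Z{\left(16 \right)} + j{\left(-7,-10 \right)}\right) = \left(160 + 257\right) \left(16^{2} + 0\right) = 417 \left(256 + 0\right) = 417 \cdot 256 = 106752$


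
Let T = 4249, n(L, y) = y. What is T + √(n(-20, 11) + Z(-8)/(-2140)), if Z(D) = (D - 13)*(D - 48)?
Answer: 4249 + √2991185/535 ≈ 4252.2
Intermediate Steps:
Z(D) = (-48 + D)*(-13 + D) (Z(D) = (-13 + D)*(-48 + D) = (-48 + D)*(-13 + D))
T + √(n(-20, 11) + Z(-8)/(-2140)) = 4249 + √(11 + (624 + (-8)² - 61*(-8))/(-2140)) = 4249 + √(11 + (624 + 64 + 488)*(-1/2140)) = 4249 + √(11 + 1176*(-1/2140)) = 4249 + √(11 - 294/535) = 4249 + √(5591/535) = 4249 + √2991185/535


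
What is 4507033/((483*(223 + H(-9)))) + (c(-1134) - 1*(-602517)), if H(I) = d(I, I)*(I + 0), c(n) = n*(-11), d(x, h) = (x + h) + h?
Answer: 138425451331/225078 ≈ 6.1501e+5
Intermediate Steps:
d(x, h) = x + 2*h (d(x, h) = (h + x) + h = x + 2*h)
c(n) = -11*n
H(I) = 3*I**2 (H(I) = (I + 2*I)*(I + 0) = (3*I)*I = 3*I**2)
4507033/((483*(223 + H(-9)))) + (c(-1134) - 1*(-602517)) = 4507033/((483*(223 + 3*(-9)**2))) + (-11*(-1134) - 1*(-602517)) = 4507033/((483*(223 + 3*81))) + (12474 + 602517) = 4507033/((483*(223 + 243))) + 614991 = 4507033/((483*466)) + 614991 = 4507033/225078 + 614991 = 138425451331/225078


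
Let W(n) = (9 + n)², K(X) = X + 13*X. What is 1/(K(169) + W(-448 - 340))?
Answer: 1/609207 ≈ 1.6415e-6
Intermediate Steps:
K(X) = 14*X
1/(K(169) + W(-448 - 340)) = 1/(14*169 + (9 + (-448 - 340))²) = 1/(2366 + (9 - 788)²) = 1/(2366 + (-779)²) = 1/(2366 + 606841) = 1/609207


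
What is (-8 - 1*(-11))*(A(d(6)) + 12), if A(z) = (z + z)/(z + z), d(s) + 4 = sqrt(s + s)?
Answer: 39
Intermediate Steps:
d(s) = -4 + sqrt(2)*sqrt(s) (d(s) = -4 + sqrt(s + s) = -4 + sqrt(2*s) = -4 + sqrt(2)*sqrt(s))
A(z) = 1 (A(z) = (2*z)/((2*z)) = (2*z)*(1/(2*z)) = 1)
(-8 - 1*(-11))*(A(d(6)) + 12) = (-8 - 1*(-11))*(1 + 12) = (-8 + 11)*13 = 3*13 = 39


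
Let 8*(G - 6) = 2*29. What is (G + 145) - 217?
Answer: -235/4 ≈ -58.750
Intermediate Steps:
G = 53/4 (G = 6 + (2*29)/8 = 6 + (⅛)*58 = 6 + 29/4 = 53/4 ≈ 13.250)
(G + 145) - 217 = (53/4 + 145) - 217 = 633/4 - 217 = -235/4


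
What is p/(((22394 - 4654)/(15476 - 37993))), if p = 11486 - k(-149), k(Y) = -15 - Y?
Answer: -63903246/4435 ≈ -14409.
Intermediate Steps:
p = 11352 (p = 11486 - (-15 - 1*(-149)) = 11486 - (-15 + 149) = 11486 - 1*134 = 11486 - 134 = 11352)
p/(((22394 - 4654)/(15476 - 37993))) = 11352/(((22394 - 4654)/(15476 - 37993))) = 11352/((17740/(-22517))) = 11352/((17740*(-1/22517))) = 11352/(-17740/22517) = 11352*(-22517/17740) = -63903246/4435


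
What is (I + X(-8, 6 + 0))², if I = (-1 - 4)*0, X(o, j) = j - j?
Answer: 0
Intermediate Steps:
X(o, j) = 0
I = 0 (I = -5*0 = 0)
(I + X(-8, 6 + 0))² = (0 + 0)² = 0² = 0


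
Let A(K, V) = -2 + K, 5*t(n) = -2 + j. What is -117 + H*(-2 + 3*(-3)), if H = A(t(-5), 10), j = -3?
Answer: -84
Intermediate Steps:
t(n) = -1 (t(n) = (-2 - 3)/5 = (1/5)*(-5) = -1)
H = -3 (H = -2 - 1 = -3)
-117 + H*(-2 + 3*(-3)) = -117 - 3*(-2 + 3*(-3)) = -117 - 3*(-2 - 9) = -117 - 3*(-11) = -117 + 33 = -84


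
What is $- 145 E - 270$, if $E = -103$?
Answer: $14665$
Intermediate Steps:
$- 145 E - 270 = \left(-145\right) \left(-103\right) - 270 = 14935 - 270 = 14665$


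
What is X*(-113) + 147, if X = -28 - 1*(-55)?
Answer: -2904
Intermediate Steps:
X = 27 (X = -28 + 55 = 27)
X*(-113) + 147 = 27*(-113) + 147 = -3051 + 147 = -2904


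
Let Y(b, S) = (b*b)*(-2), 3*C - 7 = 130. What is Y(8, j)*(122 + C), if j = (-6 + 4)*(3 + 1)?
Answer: -64384/3 ≈ -21461.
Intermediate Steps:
C = 137/3 (C = 7/3 + (1/3)*130 = 7/3 + 130/3 = 137/3 ≈ 45.667)
j = -8 (j = -2*4 = -8)
Y(b, S) = -2*b**2 (Y(b, S) = b**2*(-2) = -2*b**2)
Y(8, j)*(122 + C) = (-2*8**2)*(122 + 137/3) = -2*64*(503/3) = -128*503/3 = -64384/3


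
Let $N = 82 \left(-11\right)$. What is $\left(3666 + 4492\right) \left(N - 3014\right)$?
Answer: $-31946728$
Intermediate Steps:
$N = -902$
$\left(3666 + 4492\right) \left(N - 3014\right) = \left(3666 + 4492\right) \left(-902 - 3014\right) = 8158 \left(-3916\right) = -31946728$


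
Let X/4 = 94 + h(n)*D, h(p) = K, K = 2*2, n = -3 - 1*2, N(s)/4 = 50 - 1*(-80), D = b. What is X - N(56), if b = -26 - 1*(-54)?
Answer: 304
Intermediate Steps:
b = 28 (b = -26 + 54 = 28)
D = 28
N(s) = 520 (N(s) = 4*(50 - 1*(-80)) = 4*(50 + 80) = 4*130 = 520)
n = -5 (n = -3 - 2 = -5)
K = 4
h(p) = 4
X = 824 (X = 4*(94 + 4*28) = 4*(94 + 112) = 4*206 = 824)
X - N(56) = 824 - 1*520 = 824 - 520 = 304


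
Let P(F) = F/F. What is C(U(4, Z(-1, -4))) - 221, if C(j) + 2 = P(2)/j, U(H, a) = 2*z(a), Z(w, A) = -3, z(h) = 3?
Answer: -1337/6 ≈ -222.83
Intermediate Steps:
P(F) = 1
U(H, a) = 6 (U(H, a) = 2*3 = 6)
C(j) = -2 + 1/j
C(U(4, Z(-1, -4))) - 221 = (-2 + 1/6) - 221 = (-2 + ⅙) - 221 = -11/6 - 221 = -1337/6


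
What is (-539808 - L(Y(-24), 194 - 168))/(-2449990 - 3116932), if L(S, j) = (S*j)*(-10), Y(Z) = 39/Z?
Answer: 1080461/11133844 ≈ 0.097043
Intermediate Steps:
L(S, j) = -10*S*j
(-539808 - L(Y(-24), 194 - 168))/(-2449990 - 3116932) = (-539808 - (-10)*39/(-24)*(194 - 168))/(-2449990 - 3116932) = (-539808 - (-10)*39*(-1/24)*26)/(-5566922) = (-539808 - (-10)*(-13)*26/8)*(-1/5566922) = (-539808 - 1*845/2)*(-1/5566922) = (-539808 - 845/2)*(-1/5566922) = -1080461/2*(-1/5566922) = 1080461/11133844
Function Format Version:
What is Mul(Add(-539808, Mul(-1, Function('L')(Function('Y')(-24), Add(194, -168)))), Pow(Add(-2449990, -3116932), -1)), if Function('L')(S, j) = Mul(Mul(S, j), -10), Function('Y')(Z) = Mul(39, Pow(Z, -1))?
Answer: Rational(1080461, 11133844) ≈ 0.097043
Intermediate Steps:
Function('L')(S, j) = Mul(-10, S, j)
Mul(Add(-539808, Mul(-1, Function('L')(Function('Y')(-24), Add(194, -168)))), Pow(Add(-2449990, -3116932), -1)) = Mul(Add(-539808, Mul(-1, Mul(-10, Mul(39, Pow(-24, -1)), Add(194, -168)))), Pow(Add(-2449990, -3116932), -1)) = Mul(Add(-539808, Mul(-1, Mul(-10, Mul(39, Rational(-1, 24)), 26))), Pow(-5566922, -1)) = Mul(Add(-539808, Mul(-1, Mul(-10, Rational(-13, 8), 26))), Rational(-1, 5566922)) = Mul(Add(-539808, Mul(-1, Rational(845, 2))), Rational(-1, 5566922)) = Mul(Add(-539808, Rational(-845, 2)), Rational(-1, 5566922)) = Mul(Rational(-1080461, 2), Rational(-1, 5566922)) = Rational(1080461, 11133844)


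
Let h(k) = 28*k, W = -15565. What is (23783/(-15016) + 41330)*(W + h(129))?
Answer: -7417882351641/15016 ≈ -4.9400e+8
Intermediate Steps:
(23783/(-15016) + 41330)*(W + h(129)) = (23783/(-15016) + 41330)*(-15565 + 28*129) = (23783*(-1/15016) + 41330)*(-15565 + 3612) = (-23783/15016 + 41330)*(-11953) = (620587497/15016)*(-11953) = -7417882351641/15016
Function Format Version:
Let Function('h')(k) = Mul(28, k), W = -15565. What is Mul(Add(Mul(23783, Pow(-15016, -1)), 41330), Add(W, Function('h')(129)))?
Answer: Rational(-7417882351641, 15016) ≈ -4.9400e+8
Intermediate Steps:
Mul(Add(Mul(23783, Pow(-15016, -1)), 41330), Add(W, Function('h')(129))) = Mul(Add(Mul(23783, Pow(-15016, -1)), 41330), Add(-15565, Mul(28, 129))) = Mul(Add(Mul(23783, Rational(-1, 15016)), 41330), Add(-15565, 3612)) = Mul(Add(Rational(-23783, 15016), 41330), -11953) = Mul(Rational(620587497, 15016), -11953) = Rational(-7417882351641, 15016)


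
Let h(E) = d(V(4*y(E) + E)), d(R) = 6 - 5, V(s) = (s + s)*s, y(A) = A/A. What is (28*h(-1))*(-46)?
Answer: -1288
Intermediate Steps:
y(A) = 1
V(s) = 2*s**2 (V(s) = (2*s)*s = 2*s**2)
d(R) = 1
h(E) = 1
(28*h(-1))*(-46) = (28*1)*(-46) = 28*(-46) = -1288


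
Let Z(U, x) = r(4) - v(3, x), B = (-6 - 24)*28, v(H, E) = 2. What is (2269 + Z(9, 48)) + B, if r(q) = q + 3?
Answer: 1434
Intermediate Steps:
r(q) = 3 + q
B = -840 (B = -30*28 = -840)
Z(U, x) = 5 (Z(U, x) = (3 + 4) - 1*2 = 7 - 2 = 5)
(2269 + Z(9, 48)) + B = (2269 + 5) - 840 = 2274 - 840 = 1434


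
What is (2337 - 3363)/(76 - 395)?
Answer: 1026/319 ≈ 3.2163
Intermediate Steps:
(2337 - 3363)/(76 - 395) = -1026/(-319) = -1026*(-1/319) = 1026/319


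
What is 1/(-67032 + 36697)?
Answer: -1/30335 ≈ -3.2965e-5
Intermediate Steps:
1/(-67032 + 36697) = 1/(-30335) = -1/30335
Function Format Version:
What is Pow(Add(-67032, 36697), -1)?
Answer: Rational(-1, 30335) ≈ -3.2965e-5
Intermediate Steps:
Pow(Add(-67032, 36697), -1) = Pow(-30335, -1) = Rational(-1, 30335)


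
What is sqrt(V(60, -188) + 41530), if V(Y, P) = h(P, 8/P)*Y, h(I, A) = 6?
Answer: sqrt(41890) ≈ 204.67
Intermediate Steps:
V(Y, P) = 6*Y
sqrt(V(60, -188) + 41530) = sqrt(6*60 + 41530) = sqrt(360 + 41530) = sqrt(41890)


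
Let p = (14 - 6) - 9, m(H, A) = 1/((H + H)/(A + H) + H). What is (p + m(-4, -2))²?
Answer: 121/64 ≈ 1.8906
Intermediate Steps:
m(H, A) = 1/(H + 2*H/(A + H)) (m(H, A) = 1/((2*H)/(A + H) + H) = 1/(2*H/(A + H) + H) = 1/(H + 2*H/(A + H)))
p = -1 (p = 8 - 9 = -1)
(p + m(-4, -2))² = (-1 + (-2 - 4)/((-4)*(2 - 2 - 4)))² = (-1 - ¼*(-6)/(-4))² = (-1 - ¼*(-¼)*(-6))² = (-1 - 3/8)² = (-11/8)² = 121/64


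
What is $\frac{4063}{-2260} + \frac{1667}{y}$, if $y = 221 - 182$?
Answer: $\frac{3608963}{88140} \approx 40.946$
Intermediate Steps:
$y = 39$ ($y = 221 - 182 = 39$)
$\frac{4063}{-2260} + \frac{1667}{y} = \frac{4063}{-2260} + \frac{1667}{39} = 4063 \left(- \frac{1}{2260}\right) + 1667 \cdot \frac{1}{39} = - \frac{4063}{2260} + \frac{1667}{39} = \frac{3608963}{88140}$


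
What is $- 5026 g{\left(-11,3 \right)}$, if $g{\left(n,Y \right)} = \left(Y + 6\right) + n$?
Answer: $10052$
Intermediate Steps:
$g{\left(n,Y \right)} = 6 + Y + n$ ($g{\left(n,Y \right)} = \left(6 + Y\right) + n = 6 + Y + n$)
$- 5026 g{\left(-11,3 \right)} = - 5026 \left(6 + 3 - 11\right) = \left(-5026\right) \left(-2\right) = 10052$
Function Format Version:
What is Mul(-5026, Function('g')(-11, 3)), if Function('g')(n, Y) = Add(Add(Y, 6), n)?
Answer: 10052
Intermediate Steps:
Function('g')(n, Y) = Add(6, Y, n) (Function('g')(n, Y) = Add(Add(6, Y), n) = Add(6, Y, n))
Mul(-5026, Function('g')(-11, 3)) = Mul(-5026, Add(6, 3, -11)) = Mul(-5026, -2) = 10052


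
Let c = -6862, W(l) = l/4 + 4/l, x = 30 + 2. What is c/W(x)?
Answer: -54896/65 ≈ -844.55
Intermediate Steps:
x = 32
W(l) = 4/l + l/4 (W(l) = l*(1/4) + 4/l = l/4 + 4/l = 4/l + l/4)
c/W(x) = -6862/(4/32 + (1/4)*32) = -6862/(4*(1/32) + 8) = -6862/(1/8 + 8) = -6862/65/8 = -6862*8/65 = -54896/65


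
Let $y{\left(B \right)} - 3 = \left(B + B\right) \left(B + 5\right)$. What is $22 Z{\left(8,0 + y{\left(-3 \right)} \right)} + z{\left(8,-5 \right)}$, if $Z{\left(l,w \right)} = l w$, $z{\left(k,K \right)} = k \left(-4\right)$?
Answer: $-1616$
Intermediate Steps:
$y{\left(B \right)} = 3 + 2 B \left(5 + B\right)$ ($y{\left(B \right)} = 3 + \left(B + B\right) \left(B + 5\right) = 3 + 2 B \left(5 + B\right)$)
$z{\left(k,K \right)} = - 4 k$
$22 Z{\left(8,0 + y{\left(-3 \right)} \right)} + z{\left(8,-5 \right)} = 22 \cdot 8 \left(0 + \left(3 + 2 \left(-3\right)^{2} + 10 \left(-3\right)\right)\right) - 32 = 22 \cdot 8 \left(0 + \left(3 + 2 \cdot 9 - 30\right)\right) - 32 = 22 \cdot 8 \left(0 + \left(3 + 18 - 30\right)\right) - 32 = 22 \cdot 8 \left(0 - 9\right) - 32 = 22 \cdot 8 \left(-9\right) - 32 = 22 \left(-72\right) - 32 = -1584 - 32 = -1616$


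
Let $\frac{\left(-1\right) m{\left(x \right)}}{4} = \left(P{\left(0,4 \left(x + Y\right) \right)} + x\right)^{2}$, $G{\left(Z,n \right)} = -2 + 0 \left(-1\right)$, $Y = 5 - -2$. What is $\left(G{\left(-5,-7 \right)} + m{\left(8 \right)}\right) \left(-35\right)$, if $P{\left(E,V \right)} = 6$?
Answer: $27510$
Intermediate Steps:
$Y = 7$ ($Y = 5 + 2 = 7$)
$G{\left(Z,n \right)} = -2$ ($G{\left(Z,n \right)} = -2 + 0 = -2$)
$m{\left(x \right)} = - 4 \left(6 + x\right)^{2}$
$\left(G{\left(-5,-7 \right)} + m{\left(8 \right)}\right) \left(-35\right) = \left(-2 - 4 \left(6 + 8\right)^{2}\right) \left(-35\right) = \left(-2 - 4 \cdot 14^{2}\right) \left(-35\right) = \left(-2 - 784\right) \left(-35\right) = \left(-786\right) \left(-35\right) = 27510$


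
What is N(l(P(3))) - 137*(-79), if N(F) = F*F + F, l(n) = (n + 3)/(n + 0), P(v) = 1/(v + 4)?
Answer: 11329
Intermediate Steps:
P(v) = 1/(4 + v)
l(n) = (3 + n)/n
N(F) = F + F² (N(F) = F² + F = F + F²)
N(l(P(3))) - 137*(-79) = ((3 + 1/(4 + 3))/(1/(4 + 3)))*(1 + (3 + 1/(4 + 3))/(1/(4 + 3))) - 137*(-79) = ((3 + 1/7)/(1/7))*(1 + (3 + 1/7)/(1/7)) + 10823 = ((3 + ⅐)/(⅐))*(1 + (3 + ⅐)/(⅐)) + 10823 = (7*(22/7))*(1 + 7*(22/7)) + 10823 = 22*(1 + 22) + 10823 = 22*23 + 10823 = 506 + 10823 = 11329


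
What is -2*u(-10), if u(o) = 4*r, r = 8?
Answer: -64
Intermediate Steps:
u(o) = 32 (u(o) = 4*8 = 32)
-2*u(-10) = -2*32 = -64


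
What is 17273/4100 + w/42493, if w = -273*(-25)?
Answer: 761964089/174221300 ≈ 4.3735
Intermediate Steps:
w = 6825
17273/4100 + w/42493 = 17273/4100 + 6825/42493 = 761964089/174221300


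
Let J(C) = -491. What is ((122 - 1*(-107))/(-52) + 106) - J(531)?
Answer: 30815/52 ≈ 592.60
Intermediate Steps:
((122 - 1*(-107))/(-52) + 106) - J(531) = ((122 - 1*(-107))/(-52) + 106) - 1*(-491) = (-(122 + 107)/52 + 106) + 491 = (-1/52*229 + 106) + 491 = (-229/52 + 106) + 491 = 5283/52 + 491 = 30815/52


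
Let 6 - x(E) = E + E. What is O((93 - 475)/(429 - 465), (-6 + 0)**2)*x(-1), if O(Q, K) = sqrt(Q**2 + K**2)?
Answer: 4*sqrt(456385)/9 ≈ 300.25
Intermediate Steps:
x(E) = 6 - 2*E (x(E) = 6 - (E + E) = 6 - 2*E)
O(Q, K) = sqrt(K**2 + Q**2)
O((93 - 475)/(429 - 465), (-6 + 0)**2)*x(-1) = sqrt(((-6 + 0)**2)**2 + ((93 - 475)/(429 - 465))**2)*(6 - 2*(-1)) = sqrt(((-6)**2)**2 + (-382/(-36))**2)*(6 + 2) = sqrt(36**2 + (-382*(-1/36))**2)*8 = sqrt(1296 + (191/18)**2)*8 = sqrt(1296 + 36481/324)*8 = sqrt(456385/324)*8 = (sqrt(456385)/18)*8 = 4*sqrt(456385)/9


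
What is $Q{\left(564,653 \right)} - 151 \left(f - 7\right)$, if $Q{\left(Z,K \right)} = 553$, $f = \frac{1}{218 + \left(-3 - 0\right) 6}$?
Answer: $\frac{321849}{200} \approx 1609.2$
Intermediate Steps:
$f = \frac{1}{200}$ ($f = \frac{1}{218 + \left(-3 + 0\right) 6} = \frac{1}{218 - 18} = \frac{1}{200} \approx 0.005$)
$Q{\left(564,653 \right)} - 151 \left(f - 7\right) = 553 - 151 \left(\frac{1}{200} - 7\right) = 553 - - \frac{211249}{200} = 553 + \frac{211249}{200} = \frac{321849}{200}$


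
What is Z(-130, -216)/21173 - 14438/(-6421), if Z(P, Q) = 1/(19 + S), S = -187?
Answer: 51356883611/22839907944 ≈ 2.2486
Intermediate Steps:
Z(P, Q) = -1/168 (Z(P, Q) = 1/(19 - 187) = 1/(-168) = -1/168)
Z(-130, -216)/21173 - 14438/(-6421) = -1/168/21173 - 14438/(-6421) = -1/168*1/21173 - 14438*(-1/6421) = -1/3557064 + 14438/6421 = 51356883611/22839907944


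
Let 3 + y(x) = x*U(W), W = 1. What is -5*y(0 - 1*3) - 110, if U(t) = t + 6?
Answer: 10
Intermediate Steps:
U(t) = 6 + t
y(x) = -3 + 7*x (y(x) = -3 + x*(6 + 1) = -3 + x*7 = -3 + 7*x)
-5*y(0 - 1*3) - 110 = -5*(-3 + 7*(0 - 1*3)) - 110 = -5*(-3 + 7*(0 - 3)) - 110 = -5*(-3 + 7*(-3)) - 110 = -5*(-3 - 21) - 110 = -5*(-24) - 110 = 120 - 110 = 10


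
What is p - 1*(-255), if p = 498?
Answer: 753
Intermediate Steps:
p - 1*(-255) = 498 - 1*(-255) = 498 + 255 = 753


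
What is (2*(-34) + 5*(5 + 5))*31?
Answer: -558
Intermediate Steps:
(2*(-34) + 5*(5 + 5))*31 = (-68 + 5*10)*31 = (-68 + 50)*31 = -18*31 = -558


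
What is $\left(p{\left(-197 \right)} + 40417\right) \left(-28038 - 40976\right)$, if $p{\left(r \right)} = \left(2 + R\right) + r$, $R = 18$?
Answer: $-2777123360$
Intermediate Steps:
$p{\left(r \right)} = 20 + r$ ($p{\left(r \right)} = \left(2 + 18\right) + r = 20 + r$)
$\left(p{\left(-197 \right)} + 40417\right) \left(-28038 - 40976\right) = \left(\left(20 - 197\right) + 40417\right) \left(-28038 - 40976\right) = \left(-177 + 40417\right) \left(-69014\right) = 40240 \left(-69014\right) = -2777123360$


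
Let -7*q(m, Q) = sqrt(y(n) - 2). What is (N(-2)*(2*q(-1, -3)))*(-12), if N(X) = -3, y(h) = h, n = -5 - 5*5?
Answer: -288*I*sqrt(2)/7 ≈ -58.185*I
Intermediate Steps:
n = -30 (n = -5 - 25 = -30)
q(m, Q) = -4*I*sqrt(2)/7 (q(m, Q) = -sqrt(-30 - 2)/7 = -4*I*sqrt(2)/7)
(N(-2)*(2*q(-1, -3)))*(-12) = -6*(-4*I*sqrt(2)/7)*(-12) = -(-24)*I*sqrt(2)/7*(-12) = (24*I*sqrt(2)/7)*(-12) = -288*I*sqrt(2)/7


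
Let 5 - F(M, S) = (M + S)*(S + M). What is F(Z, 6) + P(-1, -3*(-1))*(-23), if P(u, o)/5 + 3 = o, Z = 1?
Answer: -44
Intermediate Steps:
P(u, o) = -15 + 5*o
F(M, S) = 5 - (M + S)² (F(M, S) = 5 - (M + S)*(S + M) = 5 - (M + S)*(M + S) = 5 - (M + S)²)
F(Z, 6) + P(-1, -3*(-1))*(-23) = (5 - (1 + 6)²) + (-15 + 5*(-3*(-1)))*(-23) = (5 - 1*7²) + (-15 + 5*3)*(-23) = (5 - 1*49) + (-15 + 15)*(-23) = (5 - 49) + 0*(-23) = -44 + 0 = -44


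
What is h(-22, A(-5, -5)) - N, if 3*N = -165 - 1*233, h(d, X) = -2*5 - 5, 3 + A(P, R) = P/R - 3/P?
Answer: 353/3 ≈ 117.67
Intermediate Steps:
A(P, R) = -3 - 3/P + P/R (A(P, R) = -3 + (P/R - 3/P) = -3 + (-3/P + P/R) = -3 - 3/P + P/R)
h(d, X) = -15 (h(d, X) = -10 - 5 = -15)
N = -398/3 (N = (-165 - 1*233)/3 = (-165 - 233)/3 = (1/3)*(-398) = -398/3 ≈ -132.67)
h(-22, A(-5, -5)) - N = -15 - 1*(-398/3) = -15 + 398/3 = 353/3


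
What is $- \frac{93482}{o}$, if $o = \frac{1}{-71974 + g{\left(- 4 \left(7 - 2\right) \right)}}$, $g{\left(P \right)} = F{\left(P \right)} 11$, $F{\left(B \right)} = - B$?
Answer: $6707707428$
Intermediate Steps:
$g{\left(P \right)} = - 11 P$ ($g{\left(P \right)} = - P 11 = - 11 P$)
$o = - \frac{1}{71754}$ ($o = \frac{1}{-71974 - 11 \left(- 4 \left(7 - 2\right)\right)} = \frac{1}{-71974 - 11 \left(\left(-4\right) 5\right)} = \frac{1}{-71974 - -220} = \frac{1}{-71974 + 220} = \frac{1}{-71754} = - \frac{1}{71754} \approx -1.3937 \cdot 10^{-5}$)
$- \frac{93482}{o} = - \frac{93482}{- \frac{1}{71754}} = \left(-93482\right) \left(-71754\right) = 6707707428$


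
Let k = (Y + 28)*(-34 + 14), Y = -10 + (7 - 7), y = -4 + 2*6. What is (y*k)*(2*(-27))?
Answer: 155520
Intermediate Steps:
y = 8 (y = -4 + 12 = 8)
Y = -10 (Y = -10 + 0 = -10)
k = -360 (k = (-10 + 28)*(-34 + 14) = 18*(-20) = -360)
(y*k)*(2*(-27)) = (8*(-360))*(2*(-27)) = -2880*(-54) = 155520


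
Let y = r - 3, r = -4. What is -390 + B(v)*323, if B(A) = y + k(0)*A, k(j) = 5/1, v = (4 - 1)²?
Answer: 11884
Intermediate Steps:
v = 9 (v = 3² = 9)
y = -7 (y = -4 - 3 = -7)
k(j) = 5 (k(j) = 5*1 = 5)
B(A) = -7 + 5*A
-390 + B(v)*323 = -390 + (-7 + 5*9)*323 = -390 + (-7 + 45)*323 = -390 + 38*323 = -390 + 12274 = 11884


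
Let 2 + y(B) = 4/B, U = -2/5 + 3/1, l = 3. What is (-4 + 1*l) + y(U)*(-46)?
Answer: 263/13 ≈ 20.231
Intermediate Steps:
U = 13/5 (U = -2*⅕ + 3*1 = -⅖ + 3 = 13/5 ≈ 2.6000)
y(B) = -2 + 4/B
(-4 + 1*l) + y(U)*(-46) = (-4 + 1*3) + (-2 + 4/(13/5))*(-46) = (-4 + 3) + (-2 + 4*(5/13))*(-46) = -1 + (-2 + 20/13)*(-46) = -1 - 6/13*(-46) = -1 + 276/13 = 263/13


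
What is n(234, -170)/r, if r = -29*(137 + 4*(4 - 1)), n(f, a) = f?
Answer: -234/4321 ≈ -0.054154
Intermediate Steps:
r = -4321 (r = -29*(137 + 4*3) = -29*(137 + 12) = -29*149 = -4321)
n(234, -170)/r = 234/(-4321) = 234*(-1/4321) = -234/4321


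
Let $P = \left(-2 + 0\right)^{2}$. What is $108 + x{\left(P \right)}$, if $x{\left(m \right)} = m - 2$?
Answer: $110$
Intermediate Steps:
$P = 4$ ($P = \left(-2\right)^{2} = 4$)
$x{\left(m \right)} = -2 + m$
$108 + x{\left(P \right)} = 108 + \left(-2 + 4\right) = 108 + 2 = 110$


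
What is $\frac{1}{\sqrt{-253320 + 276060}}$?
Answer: $\frac{\sqrt{5685}}{11370} \approx 0.0066314$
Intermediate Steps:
$\frac{1}{\sqrt{-253320 + 276060}} = \frac{1}{\sqrt{22740}} = \frac{1}{2 \sqrt{5685}} = \frac{\sqrt{5685}}{11370}$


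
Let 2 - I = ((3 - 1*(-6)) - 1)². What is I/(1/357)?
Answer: -22134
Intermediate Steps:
I = -62 (I = 2 - ((3 - 1*(-6)) - 1)² = 2 - ((3 + 6) - 1)² = 2 - (9 - 1)² = 2 - 1*8² = 2 - 1*64 = 2 - 64 = -62)
I/(1/357) = -62/(1/357) = -62/1/357 = -62*357 = -22134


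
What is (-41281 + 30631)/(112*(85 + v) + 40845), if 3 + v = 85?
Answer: -10650/59549 ≈ -0.17884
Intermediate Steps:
v = 82 (v = -3 + 85 = 82)
(-41281 + 30631)/(112*(85 + v) + 40845) = (-41281 + 30631)/(112*(85 + 82) + 40845) = -10650/(112*167 + 40845) = -10650/(18704 + 40845) = -10650/59549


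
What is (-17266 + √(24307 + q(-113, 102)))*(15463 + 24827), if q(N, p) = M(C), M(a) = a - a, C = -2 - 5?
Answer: -695647140 + 40290*√24307 ≈ -6.8937e+8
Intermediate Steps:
C = -7
M(a) = 0
q(N, p) = 0
(-17266 + √(24307 + q(-113, 102)))*(15463 + 24827) = (-17266 + √(24307 + 0))*(15463 + 24827) = (-17266 + √24307)*40290 = -695647140 + 40290*√24307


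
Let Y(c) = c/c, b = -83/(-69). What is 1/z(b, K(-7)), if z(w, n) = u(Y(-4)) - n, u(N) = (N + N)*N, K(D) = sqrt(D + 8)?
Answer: 1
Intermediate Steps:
K(D) = sqrt(8 + D)
b = 83/69 (b = -83*(-1/69) = 83/69 ≈ 1.2029)
Y(c) = 1
u(N) = 2*N**2 (u(N) = (2*N)*N = 2*N**2)
z(w, n) = 2 - n (z(w, n) = 2*1**2 - n = 2*1 - n = 2 - n)
1/z(b, K(-7)) = 1/(2 - sqrt(8 - 7)) = 1/(2 - sqrt(1)) = 1/(2 - 1*1) = 1/(2 - 1) = 1/1 = 1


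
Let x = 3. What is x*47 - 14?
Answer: 127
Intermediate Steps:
x*47 - 14 = 3*47 - 14 = 141 - 14 = 127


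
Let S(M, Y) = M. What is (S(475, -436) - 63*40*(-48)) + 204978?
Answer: 326413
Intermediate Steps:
(S(475, -436) - 63*40*(-48)) + 204978 = (475 - 63*40*(-48)) + 204978 = (475 - 2520*(-48)) + 204978 = (475 + 120960) + 204978 = 121435 + 204978 = 326413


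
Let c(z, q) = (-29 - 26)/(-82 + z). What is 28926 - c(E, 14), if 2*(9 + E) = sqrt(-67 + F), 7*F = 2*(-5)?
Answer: 6720729182/232347 - 110*I*sqrt(3353)/232347 ≈ 28925.0 - 0.027414*I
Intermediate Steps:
F = -10/7 (F = (2*(-5))/7 = (1/7)*(-10) = -10/7 ≈ -1.4286)
E = -9 + I*sqrt(3353)/14 (E = -9 + sqrt(-67 - 10/7)/2 = -9 + sqrt(-479/7)/2 = -9 + (I*sqrt(3353)/7)/2 = -9 + I*sqrt(3353)/14 ≈ -9.0 + 4.1361*I)
c(z, q) = -55/(-82 + z)
28926 - c(E, 14) = 28926 - (-55)/(-82 + (-9 + I*sqrt(3353)/14)) = 28926 - (-55)/(-91 + I*sqrt(3353)/14) = 28926 + 55/(-91 + I*sqrt(3353)/14)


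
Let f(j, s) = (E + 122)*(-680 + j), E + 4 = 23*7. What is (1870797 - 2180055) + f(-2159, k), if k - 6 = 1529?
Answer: -1101339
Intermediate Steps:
k = 1535 (k = 6 + 1529 = 1535)
E = 157 (E = -4 + 23*7 = -4 + 161 = 157)
f(j, s) = -189720 + 279*j (f(j, s) = (157 + 122)*(-680 + j) = 279*(-680 + j) = -189720 + 279*j)
(1870797 - 2180055) + f(-2159, k) = (1870797 - 2180055) + (-189720 + 279*(-2159)) = -309258 + (-189720 - 602361) = -309258 - 792081 = -1101339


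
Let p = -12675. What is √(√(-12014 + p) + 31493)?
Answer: √(31493 + I*√24689) ≈ 177.46 + 0.4427*I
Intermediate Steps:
√(√(-12014 + p) + 31493) = √(√(-12014 - 12675) + 31493) = √(√(-24689) + 31493) = √(I*√24689 + 31493) = √(31493 + I*√24689)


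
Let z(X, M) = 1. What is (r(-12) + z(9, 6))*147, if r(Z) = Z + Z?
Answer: -3381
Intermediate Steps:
r(Z) = 2*Z
(r(-12) + z(9, 6))*147 = (2*(-12) + 1)*147 = (-24 + 1)*147 = -23*147 = -3381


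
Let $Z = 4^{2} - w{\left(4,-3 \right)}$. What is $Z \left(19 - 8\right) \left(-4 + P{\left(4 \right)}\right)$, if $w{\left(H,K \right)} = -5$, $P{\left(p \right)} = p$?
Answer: $0$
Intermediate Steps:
$Z = 21$ ($Z = 4^{2} - -5 = 16 + 5 = 21$)
$Z \left(19 - 8\right) \left(-4 + P{\left(4 \right)}\right) = 21 \left(19 - 8\right) \left(-4 + 4\right) = 21 \cdot 11 \cdot 0 = 21 \cdot 0 = 0$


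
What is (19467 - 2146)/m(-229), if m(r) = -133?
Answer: -17321/133 ≈ -130.23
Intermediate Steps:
(19467 - 2146)/m(-229) = (19467 - 2146)/(-133) = 17321*(-1/133) = -17321/133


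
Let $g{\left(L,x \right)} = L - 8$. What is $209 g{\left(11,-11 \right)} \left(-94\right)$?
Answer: $-58938$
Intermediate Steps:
$g{\left(L,x \right)} = -8 + L$ ($g{\left(L,x \right)} = L - 8 = -8 + L$)
$209 g{\left(11,-11 \right)} \left(-94\right) = 209 \left(-8 + 11\right) \left(-94\right) = 209 \cdot 3 \left(-94\right) = 627 \left(-94\right) = -58938$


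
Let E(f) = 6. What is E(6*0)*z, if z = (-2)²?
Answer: 24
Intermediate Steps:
z = 4
E(6*0)*z = 6*4 = 24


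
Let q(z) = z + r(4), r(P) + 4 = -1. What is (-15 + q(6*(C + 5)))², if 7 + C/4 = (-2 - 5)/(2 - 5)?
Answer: 10404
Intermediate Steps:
r(P) = -5 (r(P) = -4 - 1 = -5)
C = -56/3 (C = -28 + 4*((-2 - 5)/(2 - 5)) = -28 + 4*(-7/(-3)) = -28 + 4*(-7*(-⅓)) = -28 + 4*(7/3) = -28 + 28/3 = -56/3 ≈ -18.667)
q(z) = -5 + z (q(z) = z - 5 = -5 + z)
(-15 + q(6*(C + 5)))² = (-15 + (-5 + 6*(-56/3 + 5)))² = (-15 + (-5 + 6*(-41/3)))² = (-15 + (-5 - 82))² = (-15 - 87)² = (-102)² = 10404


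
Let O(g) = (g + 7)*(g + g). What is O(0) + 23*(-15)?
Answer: -345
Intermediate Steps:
O(g) = 2*g*(7 + g) (O(g) = (7 + g)*(2*g) = 2*g*(7 + g))
O(0) + 23*(-15) = 2*0*(7 + 0) + 23*(-15) = 2*0*7 - 345 = 0 - 345 = -345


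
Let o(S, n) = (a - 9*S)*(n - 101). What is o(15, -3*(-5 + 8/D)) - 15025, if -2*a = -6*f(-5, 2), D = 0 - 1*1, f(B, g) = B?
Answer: -5725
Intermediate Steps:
D = -1 (D = 0 - 1 = -1)
a = -15 (a = -(-3)*(-5) = -½*30 = -15)
o(S, n) = (-101 + n)*(-15 - 9*S) (o(S, n) = (-15 - 9*S)*(n - 101) = (-15 - 9*S)*(-101 + n) = (-101 + n)*(-15 - 9*S))
o(15, -3*(-5 + 8/D)) - 15025 = (1515 - (-45)*(-5 + 8/(-1)) + 909*15 - 9*15*(-3*(-5 + 8/(-1)))) - 15025 = (1515 - (-45)*(-5 + 8*(-1)) + 13635 - 9*15*(-3*(-5 + 8*(-1)))) - 15025 = (1515 - (-45)*(-5 - 8) + 13635 - 9*15*(-3*(-5 - 8))) - 15025 = (1515 - (-45)*(-13) + 13635 - 9*15*(-3*(-13))) - 15025 = (1515 - 15*39 + 13635 - 9*15*39) - 15025 = (1515 - 585 + 13635 - 5265) - 15025 = 9300 - 15025 = -5725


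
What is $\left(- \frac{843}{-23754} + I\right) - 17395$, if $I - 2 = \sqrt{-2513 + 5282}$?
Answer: $- \frac{137717493}{7918} + \sqrt{2769} \approx -17340.0$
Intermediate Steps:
$I = 2 + \sqrt{2769}$ ($I = 2 + \sqrt{-2513 + 5282} = 2 + \sqrt{2769} \approx 54.621$)
$\left(- \frac{843}{-23754} + I\right) - 17395 = \left(- \frac{843}{-23754} + \left(2 + \sqrt{2769}\right)\right) - 17395 = \left(\left(-843\right) \left(- \frac{1}{23754}\right) + \left(2 + \sqrt{2769}\right)\right) - 17395 = \left(\frac{281}{7918} + \left(2 + \sqrt{2769}\right)\right) - 17395 = \left(\frac{16117}{7918} + \sqrt{2769}\right) - 17395 = - \frac{137717493}{7918} + \sqrt{2769}$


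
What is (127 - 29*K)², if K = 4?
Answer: 121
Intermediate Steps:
(127 - 29*K)² = (127 - 29*4)² = (127 - 116)² = 11² = 121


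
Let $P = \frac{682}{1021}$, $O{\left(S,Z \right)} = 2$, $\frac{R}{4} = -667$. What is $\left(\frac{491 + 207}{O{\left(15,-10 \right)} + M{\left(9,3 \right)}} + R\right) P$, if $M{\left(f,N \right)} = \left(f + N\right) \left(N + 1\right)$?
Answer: $- \frac{45251382}{25525} \approx -1772.8$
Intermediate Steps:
$R = -2668$ ($R = 4 \left(-667\right) = -2668$)
$P = \frac{682}{1021}$ ($P = 682 \cdot \frac{1}{1021} = \frac{682}{1021} \approx 0.66797$)
$M{\left(f,N \right)} = \left(1 + N\right) \left(N + f\right)$ ($M{\left(f,N \right)} = \left(N + f\right) \left(1 + N\right) = \left(1 + N\right) \left(N + f\right)$)
$\left(\frac{491 + 207}{O{\left(15,-10 \right)} + M{\left(9,3 \right)}} + R\right) P = \left(\frac{491 + 207}{2 + \left(3 + 9 + 3^{2} + 3 \cdot 9\right)} - 2668\right) \frac{682}{1021} = \left(\frac{698}{2 + \left(3 + 9 + 9 + 27\right)} - 2668\right) \frac{682}{1021} = \left(\frac{698}{2 + 48} - 2668\right) \frac{682}{1021} = \left(\frac{698}{50} - 2668\right) \frac{682}{1021} = \left(698 \cdot \frac{1}{50} - 2668\right) \frac{682}{1021} = \left(\frac{349}{25} - 2668\right) \frac{682}{1021} = \left(- \frac{66351}{25}\right) \frac{682}{1021} = - \frac{45251382}{25525}$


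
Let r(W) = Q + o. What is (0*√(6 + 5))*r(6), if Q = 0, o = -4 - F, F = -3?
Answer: 0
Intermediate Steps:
o = -1 (o = -4 - 1*(-3) = -4 + 3 = -1)
r(W) = -1 (r(W) = 0 - 1 = -1)
(0*√(6 + 5))*r(6) = (0*√(6 + 5))*(-1) = (0*√11)*(-1) = 0*(-1) = 0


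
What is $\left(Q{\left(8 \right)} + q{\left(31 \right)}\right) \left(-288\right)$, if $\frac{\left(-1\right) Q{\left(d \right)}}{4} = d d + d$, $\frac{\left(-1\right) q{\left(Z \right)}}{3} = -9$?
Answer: $75168$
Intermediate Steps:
$q{\left(Z \right)} = 27$ ($q{\left(Z \right)} = \left(-3\right) \left(-9\right) = 27$)
$Q{\left(d \right)} = - 4 d - 4 d^{2}$ ($Q{\left(d \right)} = - 4 \left(d d + d\right) = - 4 \left(d^{2} + d\right) = - 4 \left(d + d^{2}\right) = - 4 d - 4 d^{2}$)
$\left(Q{\left(8 \right)} + q{\left(31 \right)}\right) \left(-288\right) = \left(\left(-4\right) 8 \left(1 + 8\right) + 27\right) \left(-288\right) = \left(\left(-4\right) 8 \cdot 9 + 27\right) \left(-288\right) = \left(-288 + 27\right) \left(-288\right) = \left(-261\right) \left(-288\right) = 75168$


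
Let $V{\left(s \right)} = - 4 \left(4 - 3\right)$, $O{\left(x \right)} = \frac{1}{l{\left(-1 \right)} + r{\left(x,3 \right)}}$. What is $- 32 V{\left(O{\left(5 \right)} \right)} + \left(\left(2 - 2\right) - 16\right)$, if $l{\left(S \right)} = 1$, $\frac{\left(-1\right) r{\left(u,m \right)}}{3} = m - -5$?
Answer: $112$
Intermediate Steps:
$r{\left(u,m \right)} = -15 - 3 m$ ($r{\left(u,m \right)} = - 3 \left(m - -5\right) = - 3 \left(m + 5\right) = - 3 \left(5 + m\right) = -15 - 3 m$)
$O{\left(x \right)} = - \frac{1}{23}$ ($O{\left(x \right)} = \frac{1}{1 - 24} = \frac{1}{-23} = - \frac{1}{23}$)
$V{\left(s \right)} = -4$ ($V{\left(s \right)} = \left(-4\right) 1 = -4$)
$- 32 V{\left(O{\left(5 \right)} \right)} + \left(\left(2 - 2\right) - 16\right) = \left(-32\right) \left(-4\right) + \left(\left(2 - 2\right) - 16\right) = 128 + \left(0 - 16\right) = 128 - 16 = 112$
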